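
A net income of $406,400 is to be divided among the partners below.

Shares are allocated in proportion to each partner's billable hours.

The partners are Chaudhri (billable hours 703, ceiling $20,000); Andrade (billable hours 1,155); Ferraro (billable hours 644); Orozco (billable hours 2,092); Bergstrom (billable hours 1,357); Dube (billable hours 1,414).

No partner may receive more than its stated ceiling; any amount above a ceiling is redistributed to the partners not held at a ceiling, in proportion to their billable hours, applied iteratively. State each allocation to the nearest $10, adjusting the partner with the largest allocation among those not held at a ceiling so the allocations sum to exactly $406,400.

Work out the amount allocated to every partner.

Combined billable hours = 7,365.
Unconstrained shares: Chaudhri 38,791.47; Andrade 63,732.79; Ferraro 35,535.86; Orozco 115,436.36; Bergstrom 74,879.13; Dube 78,024.39.
Held at cap: Chaudhri ($20,000); remaining pool $386,400 reallocated over remaining billable hours 6,662.
Shares after redistribution: Andrade 66,990.69 → $66,990; Ferraro 37,352.39 → $37,350; Orozco 121,337.26 → $121,340; Bergstrom 78,706.81 → $78,710; Dube 82,012.85 → $82,010.

Chaudhri: $20,000 | Andrade: $66,990 | Ferraro: $37,350 | Orozco: $121,340 | Bergstrom: $78,710 | Dube: $82,010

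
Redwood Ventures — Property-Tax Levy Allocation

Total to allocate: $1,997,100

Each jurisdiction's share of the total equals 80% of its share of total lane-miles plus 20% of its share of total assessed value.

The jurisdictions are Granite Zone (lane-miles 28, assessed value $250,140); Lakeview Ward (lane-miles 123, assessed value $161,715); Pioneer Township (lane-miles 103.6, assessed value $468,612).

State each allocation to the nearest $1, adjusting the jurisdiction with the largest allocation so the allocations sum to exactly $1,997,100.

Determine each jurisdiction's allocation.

Lane-miles total 254.6; assessed value total 880,467.
Composite weights (80% lane-miles + 20% assessed value): Granite Zone 0.1448; Lakeview Ward 0.4232; Pioneer Township 0.4320.
Pro-rata amounts: Granite Zone 289,182.06; Lakeview Ward 845,217.70; Pioneer Township 862,700.23.
At nearest $1: Granite Zone $289,182; Lakeview Ward $845,218; Pioneer Township $862,700. Sum = $1,997,100.
No rounding difference to absorb.

Granite Zone: $289,182 · Lakeview Ward: $845,218 · Pioneer Township: $862,700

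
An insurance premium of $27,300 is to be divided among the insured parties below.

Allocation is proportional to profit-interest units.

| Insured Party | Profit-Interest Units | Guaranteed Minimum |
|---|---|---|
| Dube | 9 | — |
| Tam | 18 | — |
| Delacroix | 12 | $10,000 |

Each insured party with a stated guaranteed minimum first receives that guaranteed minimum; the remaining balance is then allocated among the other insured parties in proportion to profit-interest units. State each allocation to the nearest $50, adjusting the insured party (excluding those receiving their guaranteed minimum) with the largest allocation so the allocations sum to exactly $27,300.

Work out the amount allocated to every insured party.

Dube: $5,750 · Tam: $11,550 · Delacroix: $10,000

Fund the minimums — Delacroix $10,000. Residual $17,300.
Residual split over remaining profit-interest units 27: Dube 5,766.67 → $5,750; Tam 11,533.33 → $11,550.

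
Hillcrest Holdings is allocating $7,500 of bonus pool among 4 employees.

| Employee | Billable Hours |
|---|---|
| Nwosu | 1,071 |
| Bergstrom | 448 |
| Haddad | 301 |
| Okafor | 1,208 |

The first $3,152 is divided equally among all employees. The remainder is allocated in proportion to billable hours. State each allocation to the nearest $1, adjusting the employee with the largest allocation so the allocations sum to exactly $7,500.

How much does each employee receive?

First tranche $3,152 split equally: $788 each.
Remainder $4,348 by billable hours (total 3,028): Nwosu 1,537.88 → $1,538; Bergstrom 643.30 → $643; Haddad 432.22 → $432; Okafor 1,734.61 → $1,735.
Totals: Nwosu $788 + $1,538 = $2,326; Bergstrom $788 + $643 = $1,431; Haddad $788 + $432 = $1,220; Okafor $788 + $1,735 = $2,523.

Nwosu: $2,326 · Bergstrom: $1,431 · Haddad: $1,220 · Okafor: $2,523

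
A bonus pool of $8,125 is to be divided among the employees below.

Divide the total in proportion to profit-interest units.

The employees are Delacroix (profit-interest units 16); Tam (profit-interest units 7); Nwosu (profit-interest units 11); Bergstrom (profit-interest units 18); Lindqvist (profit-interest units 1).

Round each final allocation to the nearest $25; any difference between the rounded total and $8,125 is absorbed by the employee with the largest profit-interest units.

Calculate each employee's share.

Sum of profit-interest units: 53.
Unrounded shares: Delacroix 16/53 × $8,125 = 2,452.83; Tam 7/53 × $8,125 = 1,073.11; Nwosu 11/53 × $8,125 = 1,686.32; Bergstrom 18/53 × $8,125 = 2,759.43; Lindqvist 1/53 × $8,125 = 153.30.
After rounding ($25): Delacroix $2,450; Tam $1,075; Nwosu $1,675; Bergstrom $2,750; Lindqvist $150. Sum = $8,100.
Difference $8,125 − $8,100 = +$25 applied to largest profit-interest units (Bergstrom): Bergstrom becomes $2,775.

Delacroix: $2,450 · Tam: $1,075 · Nwosu: $1,675 · Bergstrom: $2,775 · Lindqvist: $150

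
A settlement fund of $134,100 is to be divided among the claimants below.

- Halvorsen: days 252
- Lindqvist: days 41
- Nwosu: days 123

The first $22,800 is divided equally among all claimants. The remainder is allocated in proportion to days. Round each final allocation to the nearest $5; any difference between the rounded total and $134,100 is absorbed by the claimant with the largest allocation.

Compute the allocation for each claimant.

Halvorsen: $75,020; Lindqvist: $18,570; Nwosu: $40,510

Equal tier: $22,800 ÷ 3 = $7,600 apiece.
Remainder $111,300 by days (total 416): Halvorsen 67,422.12 → $67,420; Lindqvist 10,969.47 → $10,970; Nwosu 32,908.41 → $32,910.
Totals: Halvorsen $7,600 + $67,420 = $75,020; Lindqvist $7,600 + $10,970 = $18,570; Nwosu $7,600 + $32,910 = $40,510.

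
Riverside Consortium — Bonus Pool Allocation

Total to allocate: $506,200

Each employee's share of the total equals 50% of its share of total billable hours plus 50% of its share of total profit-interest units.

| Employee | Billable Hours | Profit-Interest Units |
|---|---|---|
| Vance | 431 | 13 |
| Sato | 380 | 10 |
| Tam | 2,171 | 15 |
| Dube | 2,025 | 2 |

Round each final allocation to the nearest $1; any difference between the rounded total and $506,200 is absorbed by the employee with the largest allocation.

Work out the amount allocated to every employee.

Vance: $104,044 · Sato: $82,484 · Tam: $204,655 · Dube: $115,017

Billable hours total 5,007; profit-interest units total 40.
Combined weights (50% billable hours + 50% profit-interest units): Vance 0.2055; Sato 0.1629; Tam 0.4043; Dube 0.2272.
Pro-rata amounts: Vance 104,044.22; Sato 82,483.71; Tam 204,654.88; Dube 115,017.19.
At nearest $1: Vance $104,044; Sato $82,484; Tam $204,655; Dube $115,017. Sum = $506,200.
No rounding difference to absorb.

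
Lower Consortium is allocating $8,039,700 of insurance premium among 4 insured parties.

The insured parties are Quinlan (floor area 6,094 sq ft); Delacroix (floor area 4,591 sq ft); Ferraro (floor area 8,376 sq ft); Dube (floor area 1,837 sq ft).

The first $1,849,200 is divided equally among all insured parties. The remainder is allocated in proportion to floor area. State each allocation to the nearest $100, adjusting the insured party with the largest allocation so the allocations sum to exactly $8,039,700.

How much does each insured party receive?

Quinlan: $2,267,500; Delacroix: $1,822,300; Ferraro: $2,943,400; Dube: $1,006,500

$1,849,200 shared equally gives $462,300 per insured party.
Remainder $6,190,500 by floor area (total 20,898): Quinlan 1,805,192.22 → $1,805,200; Delacroix 1,359,966.77 → $1,360,000; Ferraro 2,481,176.57 → $2,481,200; Dube 544,164.44 → $544,200.
Rounding difference −$100 on remainder applied to Ferraro.
Totals: Quinlan $462,300 + $1,805,200 = $2,267,500; Delacroix $462,300 + $1,360,000 = $1,822,300; Ferraro $462,300 + $2,481,100 = $2,943,400; Dube $462,300 + $544,200 = $1,006,500.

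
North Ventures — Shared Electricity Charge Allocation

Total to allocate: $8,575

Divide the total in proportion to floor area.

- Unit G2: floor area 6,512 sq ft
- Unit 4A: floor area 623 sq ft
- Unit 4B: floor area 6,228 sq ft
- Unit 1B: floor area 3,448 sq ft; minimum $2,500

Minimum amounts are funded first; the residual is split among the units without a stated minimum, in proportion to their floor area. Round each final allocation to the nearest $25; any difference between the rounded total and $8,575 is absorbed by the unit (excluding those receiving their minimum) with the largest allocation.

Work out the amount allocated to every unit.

Minimums first: Unit 1B $2,500. Residual $6,075.
Residual split over remaining floor area 13,363: Unit G2 2,960.44 → $2,950; Unit 4A 283.22 → $275; Unit 4B 2,831.33 → $2,825.
Rounding difference +$25 applied to Unit G2 → $2,975.

Unit G2: $2,975 · Unit 4A: $275 · Unit 4B: $2,825 · Unit 1B: $2,500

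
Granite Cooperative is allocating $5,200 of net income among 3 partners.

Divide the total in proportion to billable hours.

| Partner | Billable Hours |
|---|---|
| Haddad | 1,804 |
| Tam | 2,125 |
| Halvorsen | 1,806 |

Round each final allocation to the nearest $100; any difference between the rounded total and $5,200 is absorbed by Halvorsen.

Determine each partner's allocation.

Total billable hours = 5,735.
Unrounded shares: Haddad 1,804/5,735 × $5,200 = 1,635.71; Tam 2,125/5,735 × $5,200 = 1,926.77; Halvorsen 1,806/5,735 × $5,200 = 1,637.52.
After rounding ($100): Haddad $1,600; Tam $1,900; Halvorsen $1,600. Sum = $5,100.
Difference $5,200 − $5,100 = +$100 applied to Halvorsen: Halvorsen becomes $1,700.

Haddad: $1,600; Tam: $1,900; Halvorsen: $1,700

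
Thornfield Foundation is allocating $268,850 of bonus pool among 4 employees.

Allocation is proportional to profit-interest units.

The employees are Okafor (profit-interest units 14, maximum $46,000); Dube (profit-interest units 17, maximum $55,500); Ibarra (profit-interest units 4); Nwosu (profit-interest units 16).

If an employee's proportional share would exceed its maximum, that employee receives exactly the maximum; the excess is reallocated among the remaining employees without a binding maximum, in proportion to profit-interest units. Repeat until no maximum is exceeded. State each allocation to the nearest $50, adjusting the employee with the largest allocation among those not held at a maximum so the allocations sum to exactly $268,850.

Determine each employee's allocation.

Profit-interest units total: 51.
Proportional shares (ignoring caps): Okafor 73,801.96; Dube 89,616.67; Ibarra 21,086.27; Nwosu 84,345.10.
Capped: Okafor ($46,000), Dube ($55,500); remaining pool $167,350 reallocated over remaining profit-interest units 20.
Redistributed shares: Ibarra 33,470.00 → $33,450; Nwosu 133,880.00 → $133,900.

Okafor: $46,000; Dube: $55,500; Ibarra: $33,450; Nwosu: $133,900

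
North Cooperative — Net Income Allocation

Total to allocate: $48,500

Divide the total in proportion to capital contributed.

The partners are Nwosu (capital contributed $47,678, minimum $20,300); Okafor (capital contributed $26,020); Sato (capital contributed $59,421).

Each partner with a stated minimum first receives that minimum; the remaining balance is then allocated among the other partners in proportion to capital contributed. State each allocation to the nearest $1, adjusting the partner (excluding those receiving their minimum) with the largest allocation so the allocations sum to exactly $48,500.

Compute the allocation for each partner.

Nwosu: $20,300 · Okafor: $8,588 · Sato: $19,612

Minimums first: Nwosu $20,300. Balance $28,200.
Balance split over remaining capital contributed 85,441: Okafor 8,587.96 → $8,588; Sato 19,612.04 → $19,612.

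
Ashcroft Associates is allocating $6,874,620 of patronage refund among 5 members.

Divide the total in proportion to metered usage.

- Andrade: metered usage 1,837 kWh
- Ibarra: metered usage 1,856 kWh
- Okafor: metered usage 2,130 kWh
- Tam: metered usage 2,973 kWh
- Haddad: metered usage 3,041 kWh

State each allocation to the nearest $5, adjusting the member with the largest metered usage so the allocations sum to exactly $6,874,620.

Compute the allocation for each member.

Andrade: $1,066,880; Ibarra: $1,077,915; Okafor: $1,237,050; Tam: $1,726,640; Haddad: $1,766,135

Sum of metered usage: 1,837 + 1,856 + 2,130 + 2,973 + 3,041 = 11,837.
Raw shares: Andrade 1,066,881.55; Ibarra 1,077,916.26; Okafor 1,237,048.29; Tam 1,726,640.64; Haddad 1,766,133.26.
After rounding ($5): Andrade $1,066,880; Ibarra $1,077,915; Okafor $1,237,050; Tam $1,726,640; Haddad $1,766,135. Sum = $6,874,620.
Sum already equals the total — no adjustment.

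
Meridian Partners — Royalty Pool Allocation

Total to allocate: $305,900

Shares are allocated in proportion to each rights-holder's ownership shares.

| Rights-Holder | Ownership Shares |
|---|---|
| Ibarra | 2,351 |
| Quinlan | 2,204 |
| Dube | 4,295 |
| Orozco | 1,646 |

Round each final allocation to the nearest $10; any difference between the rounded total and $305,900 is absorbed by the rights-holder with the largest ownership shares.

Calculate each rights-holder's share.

Ibarra: $68,520; Quinlan: $64,230; Dube: $125,180; Orozco: $47,970

Ownership shares total: 2,351 + 2,204 + 4,295 + 1,646 = 10,496.
Proportional shares: Ibarra 68,518.57; Quinlan 64,234.34; Dube 125,175.35; Orozco 47,971.74.
After rounding ($10): Ibarra $68,520; Quinlan $64,230; Dube $125,180; Orozco $47,970. Sum = $305,900.
Rounded total matches; no reconciliation needed.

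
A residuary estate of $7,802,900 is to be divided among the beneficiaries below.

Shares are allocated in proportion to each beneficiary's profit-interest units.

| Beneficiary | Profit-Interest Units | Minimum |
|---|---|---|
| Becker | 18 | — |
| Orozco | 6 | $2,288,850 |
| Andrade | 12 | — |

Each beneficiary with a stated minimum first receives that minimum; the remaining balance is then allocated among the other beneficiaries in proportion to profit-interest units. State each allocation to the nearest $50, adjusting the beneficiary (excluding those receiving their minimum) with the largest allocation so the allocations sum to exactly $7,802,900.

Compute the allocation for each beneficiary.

Becker: $3,308,450 · Orozco: $2,288,850 · Andrade: $2,205,600

Guaranteed amounts: Orozco $2,288,850. Remaining pool $5,514,050.
Remaining pool split over remaining profit-interest units 30: Becker 3,308,430.00 → $3,308,450; Andrade 2,205,620.00 → $2,205,600.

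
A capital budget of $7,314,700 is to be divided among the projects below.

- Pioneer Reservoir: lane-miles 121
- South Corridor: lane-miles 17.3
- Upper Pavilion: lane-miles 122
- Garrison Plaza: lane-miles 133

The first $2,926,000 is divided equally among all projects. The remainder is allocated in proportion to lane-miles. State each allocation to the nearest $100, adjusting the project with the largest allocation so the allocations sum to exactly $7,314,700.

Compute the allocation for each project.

Pioneer Reservoir: $2,081,700; South Corridor: $924,500; Upper Pavilion: $2,092,900; Garrison Plaza: $2,215,600

$2,926,000 shared equally gives $731,500 per project.
Remainder $4,388,700 by lane-miles (total 393.3): Pioneer Reservoir 1,350,197.56 → $1,350,200; South Corridor 193,044.77 → $193,000; Upper Pavilion 1,361,356.22 → $1,361,400; Garrison Plaza 1,484,101.45 → $1,484,100.
Totals: Pioneer Reservoir $731,500 + $1,350,200 = $2,081,700; South Corridor $731,500 + $193,000 = $924,500; Upper Pavilion $731,500 + $1,361,400 = $2,092,900; Garrison Plaza $731,500 + $1,484,100 = $2,215,600.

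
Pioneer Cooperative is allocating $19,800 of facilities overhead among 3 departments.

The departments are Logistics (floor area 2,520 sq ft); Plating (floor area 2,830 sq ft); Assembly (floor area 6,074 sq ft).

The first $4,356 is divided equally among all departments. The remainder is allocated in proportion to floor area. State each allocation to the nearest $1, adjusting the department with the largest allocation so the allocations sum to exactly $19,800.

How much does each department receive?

Logistics: $4,859; Plating: $5,278; Assembly: $9,663

Equal tier: $4,356 ÷ 3 = $1,452 apiece.
Remainder $15,444 by floor area (total 11,424): Logistics 3,406.76 → $3,407; Plating 3,825.85 → $3,826; Assembly 8,211.38 → $8,211.
Totals: Logistics $1,452 + $3,407 = $4,859; Plating $1,452 + $3,826 = $5,278; Assembly $1,452 + $8,211 = $9,663.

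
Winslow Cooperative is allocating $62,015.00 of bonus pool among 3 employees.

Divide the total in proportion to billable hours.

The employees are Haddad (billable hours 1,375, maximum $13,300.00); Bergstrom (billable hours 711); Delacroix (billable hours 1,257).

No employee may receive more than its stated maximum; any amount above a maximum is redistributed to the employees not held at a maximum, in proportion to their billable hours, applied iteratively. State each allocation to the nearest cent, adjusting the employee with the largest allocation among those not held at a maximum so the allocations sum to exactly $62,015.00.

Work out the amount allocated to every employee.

Haddad: $13,300.00 · Bergstrom: $17,599.78 · Delacroix: $31,115.22

Total billable hours = 3,343.
Proportional shares (ignoring caps): Haddad 25,507.2166; Bergstrom 13,189.5498; Delacroix 23,318.2336.
Capped: Haddad ($13,300.00); balance $48,715.00 reallocated over remaining billable hours 1,968.
Remaining shares: Bergstrom 17,599.7790 → $17,599.78; Delacroix 31,115.2210 → $31,115.22.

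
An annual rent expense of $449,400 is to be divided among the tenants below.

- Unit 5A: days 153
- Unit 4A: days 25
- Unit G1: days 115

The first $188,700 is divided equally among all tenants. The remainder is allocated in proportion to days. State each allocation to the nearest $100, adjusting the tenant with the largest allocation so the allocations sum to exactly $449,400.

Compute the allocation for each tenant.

Unit 5A: $199,100 | Unit 4A: $85,100 | Unit G1: $165,200

Equal tier: $188,700 ÷ 3 = $62,900 apiece.
Remainder $260,700 by days (total 293): Unit 5A 136,133.45 → $136,100; Unit 4A 22,244.03 → $22,200; Unit G1 102,322.53 → $102,300.
Rounding difference +$100 on remainder applied to Unit 5A.
Totals: Unit 5A $62,900 + $136,200 = $199,100; Unit 4A $62,900 + $22,200 = $85,100; Unit G1 $62,900 + $102,300 = $165,200.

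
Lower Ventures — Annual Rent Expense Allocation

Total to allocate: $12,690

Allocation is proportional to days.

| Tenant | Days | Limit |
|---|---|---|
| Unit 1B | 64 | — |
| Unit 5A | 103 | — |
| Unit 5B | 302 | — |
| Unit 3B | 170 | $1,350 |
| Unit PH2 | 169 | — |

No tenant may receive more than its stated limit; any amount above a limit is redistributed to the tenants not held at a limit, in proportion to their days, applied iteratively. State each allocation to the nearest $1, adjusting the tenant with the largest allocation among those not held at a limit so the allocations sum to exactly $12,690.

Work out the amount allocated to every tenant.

Unit 1B: $1,138; Unit 5A: $1,831; Unit 5B: $5,367; Unit 3B: $1,350; Unit PH2: $3,004

Days total: 808.
Pro-rata shares before constraints: Unit 1B 1,005.15; Unit 5A 1,617.66; Unit 5B 4,743.04; Unit 3B 2,669.93; Unit PH2 2,654.22.
Capped: Unit 3B ($1,350); remaining pool $11,340 reallocated over remaining days 638.
Remaining shares: Unit 1B 1,137.55 → $1,138; Unit 5A 1,830.75 → $1,831; Unit 5B 5,367.84 → $5,368; Unit PH2 3,003.86 → $3,004.
Rounding difference −$1 applied to Unit 5B → $5,367.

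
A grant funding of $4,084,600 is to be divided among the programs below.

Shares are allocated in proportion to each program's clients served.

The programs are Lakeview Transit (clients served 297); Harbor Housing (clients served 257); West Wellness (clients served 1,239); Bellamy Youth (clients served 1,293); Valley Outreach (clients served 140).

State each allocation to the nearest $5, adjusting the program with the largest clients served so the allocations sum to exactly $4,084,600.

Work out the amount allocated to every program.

Lakeview Transit: $376,045; Harbor Housing: $325,400; West Wellness: $1,568,760; Bellamy Youth: $1,637,135; Valley Outreach: $177,260

Total clients served = 3,226.
Raw shares: Lakeview Transit 297/3,226 × $4,084,600 = 376,046.56; Harbor Housing 257/3,226 × $4,084,600 = 325,400.56; West Wellness 1,239/3,226 × $4,084,600 = 1,568,759.89; Bellamy Youth 1,293/3,226 × $4,084,600 = 1,637,131.99; Valley Outreach 140/3,226 × $4,084,600 = 177,261.00.
Rounded to nearest $5: Lakeview Transit $376,045; Harbor Housing $325,400; West Wellness $1,568,760; Bellamy Youth $1,637,130; Valley Outreach $177,260. Sum = $4,084,595.
Difference $4,084,600 − $4,084,595 = +$5 applied to largest clients served (Bellamy Youth): Bellamy Youth becomes $1,637,135.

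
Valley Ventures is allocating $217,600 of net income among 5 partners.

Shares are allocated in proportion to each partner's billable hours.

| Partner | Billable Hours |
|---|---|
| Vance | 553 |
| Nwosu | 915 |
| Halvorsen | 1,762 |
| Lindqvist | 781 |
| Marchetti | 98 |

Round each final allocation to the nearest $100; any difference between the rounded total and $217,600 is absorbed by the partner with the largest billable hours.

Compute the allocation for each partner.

Sum of billable hours: 4,109.
Raw shares: Vance 553/4,109 × $217,600 = 29,285.18; Nwosu 915/4,109 × $217,600 = 48,455.59; Halvorsen 1,762/4,109 × $217,600 = 93,310.10; Lindqvist 781/4,109 × $217,600 = 41,359.36; Marchetti 98/4,109 × $217,600 = 5,189.78.
At nearest $100: Vance $29,300; Nwosu $48,500; Halvorsen $93,300; Lindqvist $41,400; Marchetti $5,200. Sum = $217,700.
Difference $217,600 − $217,700 = −$100 applied to largest billable hours (Halvorsen): Halvorsen becomes $93,200.

Vance: $29,300; Nwosu: $48,500; Halvorsen: $93,200; Lindqvist: $41,400; Marchetti: $5,200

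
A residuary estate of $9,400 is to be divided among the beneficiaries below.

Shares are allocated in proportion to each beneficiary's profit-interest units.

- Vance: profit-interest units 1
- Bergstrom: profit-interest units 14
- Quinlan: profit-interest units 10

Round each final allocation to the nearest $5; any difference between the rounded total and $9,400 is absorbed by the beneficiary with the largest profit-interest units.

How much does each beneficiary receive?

Vance: $375; Bergstrom: $5,265; Quinlan: $3,760

Combined profit-interest units = 1 + 14 + 10 = 25.
Unrounded shares: Vance 376.00; Bergstrom 5,264.00; Quinlan 3,760.00.
Rounded to nearest $5: Vance $375; Bergstrom $5,265; Quinlan $3,760. Sum = $9,400.
No rounding difference to absorb.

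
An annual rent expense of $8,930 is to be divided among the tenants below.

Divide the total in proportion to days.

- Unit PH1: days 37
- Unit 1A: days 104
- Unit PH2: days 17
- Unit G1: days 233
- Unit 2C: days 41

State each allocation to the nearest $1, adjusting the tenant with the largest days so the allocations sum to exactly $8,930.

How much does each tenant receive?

Unit PH1: $765 · Unit 1A: $2,150 · Unit PH2: $351 · Unit G1: $4,816 · Unit 2C: $848

Sum of days: 37 + 104 + 17 + 233 + 41 = 432.
Raw shares: Unit PH1 764.84; Unit 1A 2,149.81; Unit PH2 351.41; Unit G1 4,816.41; Unit 2C 847.52.
After rounding ($1): Unit PH1 $765; Unit 1A $2,150; Unit PH2 $351; Unit G1 $4,816; Unit 2C $848. Sum = $8,930.
Rounded total matches; no reconciliation needed.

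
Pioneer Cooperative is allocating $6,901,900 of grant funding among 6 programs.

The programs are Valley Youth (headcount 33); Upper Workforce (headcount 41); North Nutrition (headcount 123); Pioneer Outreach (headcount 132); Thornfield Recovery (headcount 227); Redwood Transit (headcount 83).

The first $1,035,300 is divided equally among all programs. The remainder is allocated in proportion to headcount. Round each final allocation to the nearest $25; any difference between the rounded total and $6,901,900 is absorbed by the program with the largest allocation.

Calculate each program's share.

Valley Youth: $475,525; Upper Workforce: $548,975; North Nutrition: $1,301,800; Pioneer Outreach: $1,384,425; Thornfield Recovery: $2,256,600; Redwood Transit: $934,575

Equal tier: $1,035,300 ÷ 6 = $172,550 apiece.
Remainder $5,866,600 by headcount (total 639): Valley Youth 302,969.95 → $302,975; Upper Workforce 376,417.21 → $376,425; North Nutrition 1,129,251.64 → $1,129,250; Pioneer Outreach 1,211,879.81 → $1,211,875; Thornfield Recovery 2,084,066.04 → $2,084,075; Redwood Transit 762,015.34 → $762,025.
Rounding difference −$25 on remainder applied to Thornfield Recovery.
Totals: Valley Youth $172,550 + $302,975 = $475,525; Upper Workforce $172,550 + $376,425 = $548,975; North Nutrition $172,550 + $1,129,250 = $1,301,800; Pioneer Outreach $172,550 + $1,211,875 = $1,384,425; Thornfield Recovery $172,550 + $2,084,050 = $2,256,600; Redwood Transit $172,550 + $762,025 = $934,575.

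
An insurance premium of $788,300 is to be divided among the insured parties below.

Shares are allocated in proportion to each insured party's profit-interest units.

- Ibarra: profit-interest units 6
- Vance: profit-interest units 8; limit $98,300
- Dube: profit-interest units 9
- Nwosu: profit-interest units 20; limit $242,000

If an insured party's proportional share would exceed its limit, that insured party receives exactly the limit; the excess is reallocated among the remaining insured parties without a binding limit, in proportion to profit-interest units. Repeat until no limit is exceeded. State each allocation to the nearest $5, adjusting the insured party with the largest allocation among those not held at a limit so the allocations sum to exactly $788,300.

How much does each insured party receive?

Sum of profit-interest units: 43.
Proportional shares (ignoring caps): Ibarra 109,995.35; Vance 146,660.47; Dube 164,993.02; Nwosu 366,651.16.
Cap binds for Vance ($98,300), Nwosu ($242,000); residual $448,000 reallocated over remaining profit-interest units 15.
Shares after redistribution: Ibarra 179,200.00 → $179,200; Dube 268,800.00 → $268,800.

Ibarra: $179,200; Vance: $98,300; Dube: $268,800; Nwosu: $242,000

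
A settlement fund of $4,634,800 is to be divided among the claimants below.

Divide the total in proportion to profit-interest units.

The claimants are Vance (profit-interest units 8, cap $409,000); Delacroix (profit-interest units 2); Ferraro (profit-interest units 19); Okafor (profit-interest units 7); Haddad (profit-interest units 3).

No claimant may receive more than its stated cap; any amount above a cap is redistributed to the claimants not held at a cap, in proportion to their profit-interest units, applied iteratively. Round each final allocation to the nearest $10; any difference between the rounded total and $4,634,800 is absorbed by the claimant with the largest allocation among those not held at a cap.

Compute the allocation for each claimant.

Combined profit-interest units = 39.
Unconstrained shares: Vance 950,728.21; Delacroix 237,682.05; Ferraro 2,257,979.49; Okafor 831,887.18; Haddad 356,523.08.
Held at cap: Vance ($409,000); remaining pool $4,225,800 reallocated over remaining profit-interest units 31.
Remaining shares: Delacroix 272,632.26 → $272,630; Ferraro 2,590,006.45 → $2,590,010; Okafor 954,212.90 → $954,210; Haddad 408,948.39 → $408,950.

Vance: $409,000 · Delacroix: $272,630 · Ferraro: $2,590,010 · Okafor: $954,210 · Haddad: $408,950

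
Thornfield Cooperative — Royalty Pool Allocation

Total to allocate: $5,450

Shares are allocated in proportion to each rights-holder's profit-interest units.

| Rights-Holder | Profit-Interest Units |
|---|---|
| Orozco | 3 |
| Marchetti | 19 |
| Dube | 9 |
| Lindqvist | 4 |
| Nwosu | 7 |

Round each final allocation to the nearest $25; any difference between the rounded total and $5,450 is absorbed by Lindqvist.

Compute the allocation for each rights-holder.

Orozco: $400 · Marchetti: $2,475 · Dube: $1,175 · Lindqvist: $500 · Nwosu: $900

Sum of profit-interest units: 42.
Unrounded shares: Orozco 3/42 × $5,450 = 389.29; Marchetti 19/42 × $5,450 = 2,465.48; Dube 9/42 × $5,450 = 1,167.86; Lindqvist 4/42 × $5,450 = 519.05; Nwosu 7/42 × $5,450 = 908.33.
After rounding ($25): Orozco $400; Marchetti $2,475; Dube $1,175; Lindqvist $525; Nwosu $900. Sum = $5,475.
Difference $5,450 − $5,475 = −$25 applied to Lindqvist: Lindqvist becomes $500.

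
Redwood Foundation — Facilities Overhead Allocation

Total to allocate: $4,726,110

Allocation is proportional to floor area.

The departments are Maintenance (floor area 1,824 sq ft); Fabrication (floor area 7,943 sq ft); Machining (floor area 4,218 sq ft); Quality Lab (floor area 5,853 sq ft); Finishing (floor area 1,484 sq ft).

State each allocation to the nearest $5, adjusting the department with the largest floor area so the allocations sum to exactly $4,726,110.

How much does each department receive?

Maintenance: $404,295; Fabrication: $1,760,605; Machining: $934,935; Quality Lab: $1,297,340; Finishing: $328,935

Sum of floor area: 21,322.
Raw shares: Maintenance 1,824/21,322 × $4,726,110 = 404,297.19; Fabrication 7,943/21,322 × $4,726,110 = 1,760,598.99; Machining 4,218/21,322 × $4,726,110 = 934,937.25; Quality Lab 5,853/21,322 × $4,726,110 = 1,297,341.80; Finishing 1,484/21,322 × $4,726,110 = 328,934.77.
After rounding ($5): Maintenance $404,295; Fabrication $1,760,600; Machining $934,935; Quality Lab $1,297,340; Finishing $328,935. Sum = $4,726,105.
Difference $4,726,110 − $4,726,105 = +$5 applied to largest floor area (Fabrication): Fabrication becomes $1,760,605.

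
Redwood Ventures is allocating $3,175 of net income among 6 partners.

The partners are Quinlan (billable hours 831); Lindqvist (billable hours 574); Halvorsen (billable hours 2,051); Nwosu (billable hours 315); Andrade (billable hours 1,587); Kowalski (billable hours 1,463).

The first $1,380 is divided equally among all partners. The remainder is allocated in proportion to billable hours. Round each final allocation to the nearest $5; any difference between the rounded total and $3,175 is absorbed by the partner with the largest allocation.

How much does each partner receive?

Equal tier: $1,380 ÷ 6 = $230 apiece.
Remainder $1,795 by billable hours (total 6,821): Quinlan 218.68 → $220; Lindqvist 151.05 → $150; Halvorsen 539.74 → $540; Nwosu 82.89 → $85; Andrade 417.63 → $420; Kowalski 385.00 → $385.
Rounding difference −$5 on remainder applied to Halvorsen.
Totals: Quinlan $230 + $220 = $450; Lindqvist $230 + $150 = $380; Halvorsen $230 + $535 = $765; Nwosu $230 + $85 = $315; Andrade $230 + $420 = $650; Kowalski $230 + $385 = $615.

Quinlan: $450 | Lindqvist: $380 | Halvorsen: $765 | Nwosu: $315 | Andrade: $650 | Kowalski: $615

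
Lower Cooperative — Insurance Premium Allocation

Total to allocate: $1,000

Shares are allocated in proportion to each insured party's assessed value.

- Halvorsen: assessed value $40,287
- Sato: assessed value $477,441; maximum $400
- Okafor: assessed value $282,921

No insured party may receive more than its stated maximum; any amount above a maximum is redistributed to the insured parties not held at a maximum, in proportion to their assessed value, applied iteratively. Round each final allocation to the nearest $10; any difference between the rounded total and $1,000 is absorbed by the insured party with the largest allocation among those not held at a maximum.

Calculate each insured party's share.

Halvorsen: $70 | Sato: $400 | Okafor: $530

Assessed value total: 800,649.
Proportional shares (ignoring caps): Halvorsen 50.32; Sato 596.32; Okafor 353.36.
Held at cap: Sato ($400); remaining pool $600 reallocated over remaining assessed value 323,208.
Shares after redistribution: Halvorsen 74.79 → $70; Okafor 525.21 → $530.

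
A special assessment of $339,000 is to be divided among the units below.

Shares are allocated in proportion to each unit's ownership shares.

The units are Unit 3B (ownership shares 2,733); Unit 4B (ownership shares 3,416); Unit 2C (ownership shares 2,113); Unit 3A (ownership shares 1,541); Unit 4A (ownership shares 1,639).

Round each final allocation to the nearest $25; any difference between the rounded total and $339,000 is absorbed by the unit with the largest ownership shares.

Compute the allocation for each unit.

Unit 3B: $80,975 · Unit 4B: $101,225 · Unit 2C: $62,600 · Unit 3A: $45,650 · Unit 4A: $48,550

Total ownership shares = 11,442.
Unrounded shares: Unit 3B 2,733/11,442 × $339,000 = 80,972.47; Unit 4B 3,416/11,442 × $339,000 = 101,208.18; Unit 2C 2,113/11,442 × $339,000 = 62,603.30; Unit 3A 1,541/11,442 × $339,000 = 45,656.27; Unit 4A 1,639/11,442 × $339,000 = 48,559.78.
Rounded to nearest $25: Unit 3B $80,975; Unit 4B $101,200; Unit 2C $62,600; Unit 3A $45,650; Unit 4A $48,550. Sum = $338,975.
Difference $339,000 − $338,975 = +$25 applied to largest ownership shares (Unit 4B): Unit 4B becomes $101,225.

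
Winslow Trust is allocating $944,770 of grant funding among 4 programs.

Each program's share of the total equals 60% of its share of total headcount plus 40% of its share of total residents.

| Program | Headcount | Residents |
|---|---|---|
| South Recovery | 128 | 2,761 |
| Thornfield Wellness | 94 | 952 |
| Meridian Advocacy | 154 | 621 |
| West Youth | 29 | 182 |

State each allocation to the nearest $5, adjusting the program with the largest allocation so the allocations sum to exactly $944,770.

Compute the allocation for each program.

South Recovery: $410,200 · Thornfield Wellness: $211,235 · Meridian Advocacy: $267,515 · West Youth: $55,820

Totals — headcount 405, residents 4,516.
Blended shares (60% headcount + 40% residents): South Recovery 0.4342; Thornfield Wellness 0.2236; Meridian Advocacy 0.2832; West Youth 0.0591.
Unrounded shares: South Recovery 410,202.44; Thornfield Wellness 211,233.25; Meridian Advocacy 267,514.06; West Youth 55,820.25.
At nearest $5: South Recovery $410,200; Thornfield Wellness $211,235; Meridian Advocacy $267,515; West Youth $55,820. Sum = $944,770.
No rounding difference to absorb.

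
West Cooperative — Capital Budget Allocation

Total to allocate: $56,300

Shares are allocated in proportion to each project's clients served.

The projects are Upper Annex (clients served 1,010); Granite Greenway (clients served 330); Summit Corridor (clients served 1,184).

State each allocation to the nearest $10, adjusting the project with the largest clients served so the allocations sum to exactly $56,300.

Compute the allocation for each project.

Clients served total: 1,010 + 330 + 1,184 = 2,524.
Raw shares: Upper Annex 22,528.92; Granite Greenway 7,360.94; Summit Corridor 26,410.14.
Rounded to nearest $10: Upper Annex $22,530; Granite Greenway $7,360; Summit Corridor $26,410. Sum = $56,300.
Sum already equals the total — no adjustment.

Upper Annex: $22,530 · Granite Greenway: $7,360 · Summit Corridor: $26,410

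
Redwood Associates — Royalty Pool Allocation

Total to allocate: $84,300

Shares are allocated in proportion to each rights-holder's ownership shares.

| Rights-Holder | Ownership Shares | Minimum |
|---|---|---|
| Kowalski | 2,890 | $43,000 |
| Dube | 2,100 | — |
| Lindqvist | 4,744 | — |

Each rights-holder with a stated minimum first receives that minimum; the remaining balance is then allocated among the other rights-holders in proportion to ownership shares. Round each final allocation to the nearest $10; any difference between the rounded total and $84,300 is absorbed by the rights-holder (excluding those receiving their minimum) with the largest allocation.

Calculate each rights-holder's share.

Kowalski: $43,000; Dube: $12,670; Lindqvist: $28,630

Fund the minimums — Kowalski $43,000. Residual $41,300.
Residual split over remaining ownership shares 6,844: Dube 12,672.41 → $12,670; Lindqvist 28,627.59 → $28,630.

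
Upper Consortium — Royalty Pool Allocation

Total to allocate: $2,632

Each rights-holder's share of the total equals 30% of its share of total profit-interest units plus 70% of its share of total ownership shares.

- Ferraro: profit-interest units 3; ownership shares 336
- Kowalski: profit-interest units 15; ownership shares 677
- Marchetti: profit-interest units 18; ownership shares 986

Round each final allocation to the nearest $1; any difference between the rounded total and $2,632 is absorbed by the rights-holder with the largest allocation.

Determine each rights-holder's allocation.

Ferraro: $375; Kowalski: $953; Marchetti: $1,304

Profit-interest units total 36; ownership shares total 1,999.
Combined weights (30% profit-interest units + 70% ownership shares): Ferraro 0.1427; Kowalski 0.3621; Marchetti 0.4953.
Raw shares: Ferraro 375.48; Kowalski 952.96; Marchetti 1,303.56.
After rounding ($1): Ferraro $375; Kowalski $953; Marchetti $1,304. Sum = $2,632.
Rounded total matches; no reconciliation needed.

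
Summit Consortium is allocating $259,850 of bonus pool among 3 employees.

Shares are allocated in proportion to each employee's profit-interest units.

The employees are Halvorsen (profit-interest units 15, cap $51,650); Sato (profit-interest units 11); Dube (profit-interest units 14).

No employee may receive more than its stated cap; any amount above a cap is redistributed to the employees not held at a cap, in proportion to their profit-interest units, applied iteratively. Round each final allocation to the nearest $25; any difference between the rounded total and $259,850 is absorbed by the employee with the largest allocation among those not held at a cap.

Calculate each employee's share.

Total profit-interest units = 40.
Unconstrained shares: Halvorsen 97,443.75; Sato 71,458.75; Dube 90,947.50.
Cap binds for Halvorsen ($51,650); balance $208,200 reallocated over remaining profit-interest units 25.
Redistributed shares: Sato 91,608.00 → $91,600; Dube 116,592.00 → $116,600.

Halvorsen: $51,650 · Sato: $91,600 · Dube: $116,600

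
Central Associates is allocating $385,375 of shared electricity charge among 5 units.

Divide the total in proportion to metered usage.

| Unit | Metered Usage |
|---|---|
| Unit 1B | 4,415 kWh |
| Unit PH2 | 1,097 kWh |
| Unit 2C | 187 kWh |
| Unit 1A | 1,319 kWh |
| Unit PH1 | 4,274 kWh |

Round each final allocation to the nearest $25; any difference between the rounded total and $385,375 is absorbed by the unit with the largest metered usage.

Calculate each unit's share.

Unit 1B: $150,650 · Unit PH2: $37,450 · Unit 2C: $6,375 · Unit 1A: $45,025 · Unit PH1: $145,875

Metered usage total: 11,292.
Raw shares: Unit 1B 4,415/11,292 × $385,375 = 150,675.75; Unit PH2 1,097/11,292 × $385,375 = 37,438.57; Unit 2C 187/11,292 × $385,375 = 6,381.96; Unit 1A 1,319/11,292 × $385,375 = 45,015.02; Unit PH1 4,274/11,292 × $385,375 = 145,863.69.
Rounded to nearest $25: Unit 1B $150,675; Unit PH2 $37,450; Unit 2C $6,375; Unit 1A $45,025; Unit PH1 $145,875. Sum = $385,400.
Difference $385,375 − $385,400 = −$25 applied to largest metered usage (Unit 1B): Unit 1B becomes $150,650.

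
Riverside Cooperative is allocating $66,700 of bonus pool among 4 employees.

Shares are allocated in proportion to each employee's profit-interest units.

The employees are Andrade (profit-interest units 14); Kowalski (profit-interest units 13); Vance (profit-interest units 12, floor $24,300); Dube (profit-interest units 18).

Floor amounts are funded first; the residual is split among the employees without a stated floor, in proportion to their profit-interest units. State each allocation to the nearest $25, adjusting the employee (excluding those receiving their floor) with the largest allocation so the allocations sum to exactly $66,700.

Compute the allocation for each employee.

Minimums first: Vance $24,300. Remaining pool $42,400.
Remaining pool split over remaining profit-interest units 45: Andrade 13,191.11 → $13,200; Kowalski 12,248.89 → $12,250; Dube 16,960.00 → $16,950.

Andrade: $13,200; Kowalski: $12,250; Vance: $24,300; Dube: $16,950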